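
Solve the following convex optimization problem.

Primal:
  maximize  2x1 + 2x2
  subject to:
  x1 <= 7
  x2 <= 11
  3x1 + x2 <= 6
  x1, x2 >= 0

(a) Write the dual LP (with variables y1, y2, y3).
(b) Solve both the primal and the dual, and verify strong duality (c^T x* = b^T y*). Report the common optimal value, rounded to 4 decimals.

The standard primal-dual pair for 'max c^T x s.t. A x <= b, x >= 0' is:
  Dual:  min b^T y  s.t.  A^T y >= c,  y >= 0.

So the dual LP is:
  minimize  7y1 + 11y2 + 6y3
  subject to:
    y1 + 3y3 >= 2
    y2 + y3 >= 2
    y1, y2, y3 >= 0

Solving the primal: x* = (0, 6).
  primal value c^T x* = 12.
Solving the dual: y* = (0, 0, 2).
  dual value b^T y* = 12.
Strong duality: c^T x* = b^T y*. Confirmed.

12


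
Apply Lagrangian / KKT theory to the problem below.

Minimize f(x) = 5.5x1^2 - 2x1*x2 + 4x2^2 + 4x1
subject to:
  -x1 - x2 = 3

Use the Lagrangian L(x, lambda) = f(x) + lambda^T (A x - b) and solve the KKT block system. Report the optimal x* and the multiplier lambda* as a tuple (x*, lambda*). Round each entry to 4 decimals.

Form the Lagrangian:
  L(x, lambda) = (1/2) x^T Q x + c^T x + lambda^T (A x - b)
Stationarity (grad_x L = 0): Q x + c + A^T lambda = 0.
Primal feasibility: A x = b.

This gives the KKT block system:
  [ Q   A^T ] [ x     ]   [-c ]
  [ A    0  ] [ lambda ] = [ b ]

Solving the linear system:
  x*      = (-1.4783, -1.5217)
  lambda* = (-9.2174)
  f(x*)   = 10.8696

x* = (-1.4783, -1.5217), lambda* = (-9.2174)


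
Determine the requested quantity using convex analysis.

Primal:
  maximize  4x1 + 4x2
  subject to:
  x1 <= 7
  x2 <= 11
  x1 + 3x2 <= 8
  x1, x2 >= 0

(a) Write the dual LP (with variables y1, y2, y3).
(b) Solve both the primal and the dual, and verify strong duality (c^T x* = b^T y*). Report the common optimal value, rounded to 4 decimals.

The standard primal-dual pair for 'max c^T x s.t. A x <= b, x >= 0' is:
  Dual:  min b^T y  s.t.  A^T y >= c,  y >= 0.

So the dual LP is:
  minimize  7y1 + 11y2 + 8y3
  subject to:
    y1 + y3 >= 4
    y2 + 3y3 >= 4
    y1, y2, y3 >= 0

Solving the primal: x* = (7, 0.3333).
  primal value c^T x* = 29.3333.
Solving the dual: y* = (2.6667, 0, 1.3333).
  dual value b^T y* = 29.3333.
Strong duality: c^T x* = b^T y*. Confirmed.

29.3333


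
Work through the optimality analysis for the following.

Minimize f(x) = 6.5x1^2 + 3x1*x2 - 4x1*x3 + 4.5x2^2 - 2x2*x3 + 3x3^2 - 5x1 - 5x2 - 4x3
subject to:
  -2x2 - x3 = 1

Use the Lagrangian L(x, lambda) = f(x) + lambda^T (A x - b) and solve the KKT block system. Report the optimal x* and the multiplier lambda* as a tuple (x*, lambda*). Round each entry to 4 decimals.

Form the Lagrangian:
  L(x, lambda) = (1/2) x^T Q x + c^T x + lambda^T (A x - b)
Stationarity (grad_x L = 0): Q x + c + A^T lambda = 0.
Primal feasibility: A x = b.

This gives the KKT block system:
  [ Q   A^T ] [ x     ]   [-c ]
  [ A    0  ] [ lambda ] = [ b ]

Solving the linear system:
  x*      = (0.5534, -0.5631, 0.1262)
  lambda* = (-4.3301)
  f(x*)   = 1.9369

x* = (0.5534, -0.5631, 0.1262), lambda* = (-4.3301)


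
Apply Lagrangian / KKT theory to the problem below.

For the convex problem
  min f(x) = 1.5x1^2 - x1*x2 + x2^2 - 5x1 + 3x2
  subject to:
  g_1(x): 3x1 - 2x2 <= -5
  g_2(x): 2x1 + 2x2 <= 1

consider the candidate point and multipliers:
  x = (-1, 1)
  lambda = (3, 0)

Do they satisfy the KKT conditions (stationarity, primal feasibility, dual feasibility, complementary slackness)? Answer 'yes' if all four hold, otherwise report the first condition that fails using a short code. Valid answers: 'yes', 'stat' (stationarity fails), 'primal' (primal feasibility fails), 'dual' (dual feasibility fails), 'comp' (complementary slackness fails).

Gradient of f: grad f(x) = Q x + c = (-9, 6)
Constraint values g_i(x) = a_i^T x - b_i:
  g_1((-1, 1)) = 0
  g_2((-1, 1)) = -1
Stationarity residual: grad f(x) + sum_i lambda_i a_i = (0, 0)
  -> stationarity OK
Primal feasibility (all g_i <= 0): OK
Dual feasibility (all lambda_i >= 0): OK
Complementary slackness (lambda_i * g_i(x) = 0 for all i): OK

Verdict: yes, KKT holds.

yes


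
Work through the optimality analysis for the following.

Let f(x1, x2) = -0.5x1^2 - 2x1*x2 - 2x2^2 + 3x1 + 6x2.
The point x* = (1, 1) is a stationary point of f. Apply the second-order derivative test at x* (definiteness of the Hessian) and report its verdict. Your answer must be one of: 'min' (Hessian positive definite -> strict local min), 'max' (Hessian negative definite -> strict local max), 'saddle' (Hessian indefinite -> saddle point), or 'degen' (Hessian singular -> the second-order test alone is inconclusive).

Compute the Hessian H = grad^2 f:
  H = [[-1, -2], [-2, -4]]
Verify stationarity: grad f(x*) = H x* + g = (0, 0).
Eigenvalues of H: -5, 0.
H has a zero eigenvalue (singular; negative semidefinite but not definite), so H is neither positive definite, negative definite, nor indefinite. The second-order test alone is inconclusive -> degen.
(Indeed, f is constant along the null direction of H through x*, so x* is not a strict local extremum.)

degen


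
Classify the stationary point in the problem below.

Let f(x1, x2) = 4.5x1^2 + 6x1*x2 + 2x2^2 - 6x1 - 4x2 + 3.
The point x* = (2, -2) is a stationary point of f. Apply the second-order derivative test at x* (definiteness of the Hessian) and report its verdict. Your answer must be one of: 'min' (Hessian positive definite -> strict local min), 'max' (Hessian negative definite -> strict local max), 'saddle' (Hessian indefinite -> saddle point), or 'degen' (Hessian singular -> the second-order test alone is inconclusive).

Compute the Hessian H = grad^2 f:
  H = [[9, 6], [6, 4]]
Verify stationarity: grad f(x*) = H x* + g = (0, 0).
Eigenvalues of H: 0, 13.
H has a zero eigenvalue (singular; positive semidefinite but not definite), so H is neither positive definite, negative definite, nor indefinite. The second-order test alone is inconclusive -> degen.
(Indeed, f is constant along the null direction of H through x*, so x* is not a strict local extremum.)

degen


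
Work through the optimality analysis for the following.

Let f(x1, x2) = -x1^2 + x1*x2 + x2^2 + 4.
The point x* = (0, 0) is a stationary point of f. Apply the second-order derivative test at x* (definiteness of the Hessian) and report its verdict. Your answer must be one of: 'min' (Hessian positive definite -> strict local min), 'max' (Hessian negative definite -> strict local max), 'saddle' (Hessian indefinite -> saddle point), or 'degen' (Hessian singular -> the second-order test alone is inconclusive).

Compute the Hessian H = grad^2 f:
  H = [[-2, 1], [1, 2]]
Verify stationarity: grad f(x*) = H x* + g = (0, 0).
Eigenvalues of H: -2.2361, 2.2361.
Eigenvalues have mixed signs, so H is indefinite -> x* is a saddle point.

saddle


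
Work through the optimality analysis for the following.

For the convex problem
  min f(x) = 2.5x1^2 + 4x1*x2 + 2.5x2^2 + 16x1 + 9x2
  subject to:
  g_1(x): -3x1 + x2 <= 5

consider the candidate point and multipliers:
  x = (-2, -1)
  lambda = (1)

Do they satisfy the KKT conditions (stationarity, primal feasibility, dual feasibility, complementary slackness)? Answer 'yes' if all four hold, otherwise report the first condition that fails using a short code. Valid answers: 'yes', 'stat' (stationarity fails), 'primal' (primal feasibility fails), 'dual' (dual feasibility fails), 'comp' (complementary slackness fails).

Gradient of f: grad f(x) = Q x + c = (2, -4)
Constraint values g_i(x) = a_i^T x - b_i:
  g_1((-2, -1)) = 0
Stationarity residual: grad f(x) + sum_i lambda_i a_i = (-1, -3)
  -> stationarity FAILS
Primal feasibility (all g_i <= 0): OK
Dual feasibility (all lambda_i >= 0): OK
Complementary slackness (lambda_i * g_i(x) = 0 for all i): OK

Verdict: the first failing condition is stationarity -> stat.

stat


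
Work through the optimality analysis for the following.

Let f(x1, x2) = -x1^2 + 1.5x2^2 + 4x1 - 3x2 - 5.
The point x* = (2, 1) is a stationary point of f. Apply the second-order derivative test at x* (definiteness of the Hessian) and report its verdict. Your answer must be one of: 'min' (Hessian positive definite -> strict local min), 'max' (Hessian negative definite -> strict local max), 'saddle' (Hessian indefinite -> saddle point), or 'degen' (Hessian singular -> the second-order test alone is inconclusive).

Compute the Hessian H = grad^2 f:
  H = [[-2, 0], [0, 3]]
Verify stationarity: grad f(x*) = H x* + g = (0, 0).
Eigenvalues of H: -2, 3.
Eigenvalues have mixed signs, so H is indefinite -> x* is a saddle point.

saddle


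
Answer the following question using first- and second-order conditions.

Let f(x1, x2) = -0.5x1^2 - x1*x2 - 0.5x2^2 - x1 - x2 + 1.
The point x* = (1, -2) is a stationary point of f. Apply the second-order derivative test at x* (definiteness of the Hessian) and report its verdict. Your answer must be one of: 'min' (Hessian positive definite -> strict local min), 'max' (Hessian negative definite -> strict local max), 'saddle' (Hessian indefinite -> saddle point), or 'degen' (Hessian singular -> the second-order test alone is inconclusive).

Compute the Hessian H = grad^2 f:
  H = [[-1, -1], [-1, -1]]
Verify stationarity: grad f(x*) = H x* + g = (0, 0).
Eigenvalues of H: -2, 0.
H has a zero eigenvalue (singular; negative semidefinite but not definite), so H is neither positive definite, negative definite, nor indefinite. The second-order test alone is inconclusive -> degen.
(Indeed, f is constant along the null direction of H through x*, so x* is not a strict local extremum.)

degen


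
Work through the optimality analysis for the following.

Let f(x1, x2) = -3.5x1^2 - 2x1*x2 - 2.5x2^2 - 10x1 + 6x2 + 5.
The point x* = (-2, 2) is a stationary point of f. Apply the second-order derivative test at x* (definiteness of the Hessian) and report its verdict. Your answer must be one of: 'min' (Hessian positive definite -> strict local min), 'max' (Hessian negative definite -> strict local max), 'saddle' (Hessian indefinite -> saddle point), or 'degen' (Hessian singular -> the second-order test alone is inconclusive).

Compute the Hessian H = grad^2 f:
  H = [[-7, -2], [-2, -5]]
Verify stationarity: grad f(x*) = H x* + g = (0, 0).
Eigenvalues of H: -8.2361, -3.7639.
Both eigenvalues < 0, so H is negative definite -> x* is a strict local max.

max


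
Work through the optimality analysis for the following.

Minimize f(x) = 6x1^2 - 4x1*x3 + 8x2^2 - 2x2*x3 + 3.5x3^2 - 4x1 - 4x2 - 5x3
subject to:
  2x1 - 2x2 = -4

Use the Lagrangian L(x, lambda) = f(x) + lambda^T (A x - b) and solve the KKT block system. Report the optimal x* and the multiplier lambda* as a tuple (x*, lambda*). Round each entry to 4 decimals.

Form the Lagrangian:
  L(x, lambda) = (1/2) x^T Q x + c^T x + lambda^T (A x - b)
Stationarity (grad_x L = 0): Q x + c + A^T lambda = 0.
Primal feasibility: A x = b.

This gives the KKT block system:
  [ Q   A^T ] [ x     ]   [-c ]
  [ A    0  ] [ lambda ] = [ b ]

Solving the linear system:
  x*      = (-0.7125, 1.2875, 0.675)
  lambda* = (7.625)
  f(x*)   = 12.4125

x* = (-0.7125, 1.2875, 0.675), lambda* = (7.625)


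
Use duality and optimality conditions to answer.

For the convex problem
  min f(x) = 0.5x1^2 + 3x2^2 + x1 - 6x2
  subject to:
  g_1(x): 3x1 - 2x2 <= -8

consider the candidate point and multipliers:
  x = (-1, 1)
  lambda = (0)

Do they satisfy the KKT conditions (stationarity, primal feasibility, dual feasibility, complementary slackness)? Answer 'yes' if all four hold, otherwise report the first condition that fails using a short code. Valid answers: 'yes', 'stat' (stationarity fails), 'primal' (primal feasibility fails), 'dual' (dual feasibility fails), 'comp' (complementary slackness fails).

Gradient of f: grad f(x) = Q x + c = (0, 0)
Constraint values g_i(x) = a_i^T x - b_i:
  g_1((-1, 1)) = 3
Stationarity residual: grad f(x) + sum_i lambda_i a_i = (0, 0)
  -> stationarity OK
Primal feasibility (all g_i <= 0): FAILS
Dual feasibility (all lambda_i >= 0): OK
Complementary slackness (lambda_i * g_i(x) = 0 for all i): OK

Verdict: the first failing condition is primal_feasibility -> primal.

primal


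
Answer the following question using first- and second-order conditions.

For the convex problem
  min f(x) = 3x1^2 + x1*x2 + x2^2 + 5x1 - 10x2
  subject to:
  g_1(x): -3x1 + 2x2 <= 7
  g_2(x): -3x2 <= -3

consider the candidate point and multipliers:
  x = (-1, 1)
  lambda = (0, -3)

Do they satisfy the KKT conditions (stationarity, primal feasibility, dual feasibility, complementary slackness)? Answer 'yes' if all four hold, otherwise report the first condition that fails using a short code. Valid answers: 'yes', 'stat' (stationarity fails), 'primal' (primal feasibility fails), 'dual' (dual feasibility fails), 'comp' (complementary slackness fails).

Gradient of f: grad f(x) = Q x + c = (0, -9)
Constraint values g_i(x) = a_i^T x - b_i:
  g_1((-1, 1)) = -2
  g_2((-1, 1)) = 0
Stationarity residual: grad f(x) + sum_i lambda_i a_i = (0, 0)
  -> stationarity OK
Primal feasibility (all g_i <= 0): OK
Dual feasibility (all lambda_i >= 0): FAILS
Complementary slackness (lambda_i * g_i(x) = 0 for all i): OK

Verdict: the first failing condition is dual_feasibility -> dual.

dual


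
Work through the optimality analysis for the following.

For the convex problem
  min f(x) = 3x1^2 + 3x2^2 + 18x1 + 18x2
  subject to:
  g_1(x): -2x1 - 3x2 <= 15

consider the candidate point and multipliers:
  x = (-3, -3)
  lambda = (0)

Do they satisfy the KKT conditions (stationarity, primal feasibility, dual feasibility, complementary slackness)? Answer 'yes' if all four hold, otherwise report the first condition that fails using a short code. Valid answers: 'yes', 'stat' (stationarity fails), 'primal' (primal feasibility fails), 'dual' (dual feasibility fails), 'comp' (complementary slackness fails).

Gradient of f: grad f(x) = Q x + c = (0, 0)
Constraint values g_i(x) = a_i^T x - b_i:
  g_1((-3, -3)) = 0
Stationarity residual: grad f(x) + sum_i lambda_i a_i = (0, 0)
  -> stationarity OK
Primal feasibility (all g_i <= 0): OK
Dual feasibility (all lambda_i >= 0): OK
Complementary slackness (lambda_i * g_i(x) = 0 for all i): OK

Verdict: yes, KKT holds.

yes


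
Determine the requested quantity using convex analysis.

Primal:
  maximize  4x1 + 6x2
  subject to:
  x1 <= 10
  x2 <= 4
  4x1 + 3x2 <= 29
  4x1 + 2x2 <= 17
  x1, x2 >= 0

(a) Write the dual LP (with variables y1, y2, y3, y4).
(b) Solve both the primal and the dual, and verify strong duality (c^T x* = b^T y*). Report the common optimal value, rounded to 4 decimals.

The standard primal-dual pair for 'max c^T x s.t. A x <= b, x >= 0' is:
  Dual:  min b^T y  s.t.  A^T y >= c,  y >= 0.

So the dual LP is:
  minimize  10y1 + 4y2 + 29y3 + 17y4
  subject to:
    y1 + 4y3 + 4y4 >= 4
    y2 + 3y3 + 2y4 >= 6
    y1, y2, y3, y4 >= 0

Solving the primal: x* = (2.25, 4).
  primal value c^T x* = 33.
Solving the dual: y* = (0, 4, 0, 1).
  dual value b^T y* = 33.
Strong duality: c^T x* = b^T y*. Confirmed.

33


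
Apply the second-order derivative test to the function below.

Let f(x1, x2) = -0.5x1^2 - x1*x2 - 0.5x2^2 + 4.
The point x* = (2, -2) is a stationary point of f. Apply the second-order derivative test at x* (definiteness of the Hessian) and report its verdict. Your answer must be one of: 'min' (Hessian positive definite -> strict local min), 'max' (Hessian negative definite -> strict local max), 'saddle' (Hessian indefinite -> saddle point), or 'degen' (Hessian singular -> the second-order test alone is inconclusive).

Compute the Hessian H = grad^2 f:
  H = [[-1, -1], [-1, -1]]
Verify stationarity: grad f(x*) = H x* + g = (0, 0).
Eigenvalues of H: -2, 0.
H has a zero eigenvalue (singular; negative semidefinite but not definite), so H is neither positive definite, negative definite, nor indefinite. The second-order test alone is inconclusive -> degen.
(Indeed, f is constant along the null direction of H through x*, so x* is not a strict local extremum.)

degen


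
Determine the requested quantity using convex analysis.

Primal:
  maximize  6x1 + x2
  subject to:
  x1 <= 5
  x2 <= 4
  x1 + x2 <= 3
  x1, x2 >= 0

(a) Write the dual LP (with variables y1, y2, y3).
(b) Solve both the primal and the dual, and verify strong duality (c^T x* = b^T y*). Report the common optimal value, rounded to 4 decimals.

The standard primal-dual pair for 'max c^T x s.t. A x <= b, x >= 0' is:
  Dual:  min b^T y  s.t.  A^T y >= c,  y >= 0.

So the dual LP is:
  minimize  5y1 + 4y2 + 3y3
  subject to:
    y1 + y3 >= 6
    y2 + y3 >= 1
    y1, y2, y3 >= 0

Solving the primal: x* = (3, 0).
  primal value c^T x* = 18.
Solving the dual: y* = (0, 0, 6).
  dual value b^T y* = 18.
Strong duality: c^T x* = b^T y*. Confirmed.

18


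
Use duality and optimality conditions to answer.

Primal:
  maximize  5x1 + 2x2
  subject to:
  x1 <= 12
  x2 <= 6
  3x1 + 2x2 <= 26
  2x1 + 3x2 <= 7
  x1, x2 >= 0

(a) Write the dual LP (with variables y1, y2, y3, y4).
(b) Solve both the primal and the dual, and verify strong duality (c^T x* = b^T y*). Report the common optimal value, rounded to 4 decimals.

The standard primal-dual pair for 'max c^T x s.t. A x <= b, x >= 0' is:
  Dual:  min b^T y  s.t.  A^T y >= c,  y >= 0.

So the dual LP is:
  minimize  12y1 + 6y2 + 26y3 + 7y4
  subject to:
    y1 + 3y3 + 2y4 >= 5
    y2 + 2y3 + 3y4 >= 2
    y1, y2, y3, y4 >= 0

Solving the primal: x* = (3.5, 0).
  primal value c^T x* = 17.5.
Solving the dual: y* = (0, 0, 0, 2.5).
  dual value b^T y* = 17.5.
Strong duality: c^T x* = b^T y*. Confirmed.

17.5


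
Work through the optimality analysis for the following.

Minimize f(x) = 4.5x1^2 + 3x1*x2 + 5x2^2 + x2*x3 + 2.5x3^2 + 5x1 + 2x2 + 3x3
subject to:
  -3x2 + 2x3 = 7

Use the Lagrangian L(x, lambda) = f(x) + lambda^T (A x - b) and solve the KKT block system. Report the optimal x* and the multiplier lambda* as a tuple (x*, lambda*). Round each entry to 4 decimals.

Form the Lagrangian:
  L(x, lambda) = (1/2) x^T Q x + c^T x + lambda^T (A x - b)
Stationarity (grad_x L = 0): Q x + c + A^T lambda = 0.
Primal feasibility: A x = b.

This gives the KKT block system:
  [ Q   A^T ] [ x     ]   [-c ]
  [ A    0  ] [ lambda ] = [ b ]

Solving the linear system:
  x*      = (-0.0597, -1.4875, 1.2688)
  lambda* = (-3.9283)
  f(x*)   = 14.0155

x* = (-0.0597, -1.4875, 1.2688), lambda* = (-3.9283)


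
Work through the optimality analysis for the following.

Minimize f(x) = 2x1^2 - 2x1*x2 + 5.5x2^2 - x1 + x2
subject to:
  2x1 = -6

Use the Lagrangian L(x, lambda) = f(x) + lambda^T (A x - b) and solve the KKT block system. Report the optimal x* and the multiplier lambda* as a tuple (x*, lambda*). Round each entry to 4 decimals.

Form the Lagrangian:
  L(x, lambda) = (1/2) x^T Q x + c^T x + lambda^T (A x - b)
Stationarity (grad_x L = 0): Q x + c + A^T lambda = 0.
Primal feasibility: A x = b.

This gives the KKT block system:
  [ Q   A^T ] [ x     ]   [-c ]
  [ A    0  ] [ lambda ] = [ b ]

Solving the linear system:
  x*      = (-3, -0.6364)
  lambda* = (5.8636)
  f(x*)   = 18.7727

x* = (-3, -0.6364), lambda* = (5.8636)


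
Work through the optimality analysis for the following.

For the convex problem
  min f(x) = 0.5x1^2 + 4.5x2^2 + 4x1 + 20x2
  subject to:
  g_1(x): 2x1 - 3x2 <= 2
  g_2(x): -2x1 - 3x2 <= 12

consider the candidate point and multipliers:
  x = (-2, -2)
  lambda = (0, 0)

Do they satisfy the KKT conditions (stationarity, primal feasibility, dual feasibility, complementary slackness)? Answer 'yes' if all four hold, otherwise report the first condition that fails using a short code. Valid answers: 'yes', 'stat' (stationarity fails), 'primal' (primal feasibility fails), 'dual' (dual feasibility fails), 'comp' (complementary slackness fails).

Gradient of f: grad f(x) = Q x + c = (2, 2)
Constraint values g_i(x) = a_i^T x - b_i:
  g_1((-2, -2)) = 0
  g_2((-2, -2)) = -2
Stationarity residual: grad f(x) + sum_i lambda_i a_i = (2, 2)
  -> stationarity FAILS
Primal feasibility (all g_i <= 0): OK
Dual feasibility (all lambda_i >= 0): OK
Complementary slackness (lambda_i * g_i(x) = 0 for all i): OK

Verdict: the first failing condition is stationarity -> stat.

stat


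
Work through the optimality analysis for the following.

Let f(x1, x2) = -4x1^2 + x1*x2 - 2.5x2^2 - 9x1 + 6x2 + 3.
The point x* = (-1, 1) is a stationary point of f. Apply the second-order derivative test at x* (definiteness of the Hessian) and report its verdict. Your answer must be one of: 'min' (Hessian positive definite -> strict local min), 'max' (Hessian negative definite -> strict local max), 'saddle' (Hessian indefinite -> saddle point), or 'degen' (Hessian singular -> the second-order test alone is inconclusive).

Compute the Hessian H = grad^2 f:
  H = [[-8, 1], [1, -5]]
Verify stationarity: grad f(x*) = H x* + g = (0, 0).
Eigenvalues of H: -8.3028, -4.6972.
Both eigenvalues < 0, so H is negative definite -> x* is a strict local max.

max


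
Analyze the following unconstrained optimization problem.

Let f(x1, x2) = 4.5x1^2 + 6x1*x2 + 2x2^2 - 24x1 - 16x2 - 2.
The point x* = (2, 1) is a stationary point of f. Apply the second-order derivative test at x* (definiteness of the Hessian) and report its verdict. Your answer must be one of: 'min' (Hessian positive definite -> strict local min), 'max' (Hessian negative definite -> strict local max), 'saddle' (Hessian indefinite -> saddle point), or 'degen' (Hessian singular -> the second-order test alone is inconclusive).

Compute the Hessian H = grad^2 f:
  H = [[9, 6], [6, 4]]
Verify stationarity: grad f(x*) = H x* + g = (0, 0).
Eigenvalues of H: 0, 13.
H has a zero eigenvalue (singular; positive semidefinite but not definite), so H is neither positive definite, negative definite, nor indefinite. The second-order test alone is inconclusive -> degen.
(Indeed, f is constant along the null direction of H through x*, so x* is not a strict local extremum.)

degen


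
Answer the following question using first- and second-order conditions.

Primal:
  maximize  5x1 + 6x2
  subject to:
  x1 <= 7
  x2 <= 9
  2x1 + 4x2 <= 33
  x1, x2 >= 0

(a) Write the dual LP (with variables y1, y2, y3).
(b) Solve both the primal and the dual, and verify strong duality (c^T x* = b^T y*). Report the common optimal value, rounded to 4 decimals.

The standard primal-dual pair for 'max c^T x s.t. A x <= b, x >= 0' is:
  Dual:  min b^T y  s.t.  A^T y >= c,  y >= 0.

So the dual LP is:
  minimize  7y1 + 9y2 + 33y3
  subject to:
    y1 + 2y3 >= 5
    y2 + 4y3 >= 6
    y1, y2, y3 >= 0

Solving the primal: x* = (7, 4.75).
  primal value c^T x* = 63.5.
Solving the dual: y* = (2, 0, 1.5).
  dual value b^T y* = 63.5.
Strong duality: c^T x* = b^T y*. Confirmed.

63.5


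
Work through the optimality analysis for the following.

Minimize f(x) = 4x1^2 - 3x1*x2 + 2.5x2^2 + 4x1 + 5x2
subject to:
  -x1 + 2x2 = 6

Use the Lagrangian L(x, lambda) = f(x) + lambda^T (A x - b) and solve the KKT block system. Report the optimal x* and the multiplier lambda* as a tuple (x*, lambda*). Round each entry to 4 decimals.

Form the Lagrangian:
  L(x, lambda) = (1/2) x^T Q x + c^T x + lambda^T (A x - b)
Stationarity (grad_x L = 0): Q x + c + A^T lambda = 0.
Primal feasibility: A x = b.

This gives the KKT block system:
  [ Q   A^T ] [ x     ]   [-c ]
  [ A    0  ] [ lambda ] = [ b ]

Solving the linear system:
  x*      = (-0.8, 2.6)
  lambda* = (-10.2)
  f(x*)   = 35.5

x* = (-0.8, 2.6), lambda* = (-10.2)


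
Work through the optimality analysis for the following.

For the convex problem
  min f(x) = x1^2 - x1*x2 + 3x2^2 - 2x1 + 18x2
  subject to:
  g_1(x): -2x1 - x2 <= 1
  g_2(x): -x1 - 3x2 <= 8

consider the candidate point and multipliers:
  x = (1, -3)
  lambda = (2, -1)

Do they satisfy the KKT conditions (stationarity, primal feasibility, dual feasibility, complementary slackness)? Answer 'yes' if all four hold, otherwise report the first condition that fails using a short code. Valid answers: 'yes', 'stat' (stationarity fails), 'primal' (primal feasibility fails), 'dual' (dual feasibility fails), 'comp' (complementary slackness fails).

Gradient of f: grad f(x) = Q x + c = (3, -1)
Constraint values g_i(x) = a_i^T x - b_i:
  g_1((1, -3)) = 0
  g_2((1, -3)) = 0
Stationarity residual: grad f(x) + sum_i lambda_i a_i = (0, 0)
  -> stationarity OK
Primal feasibility (all g_i <= 0): OK
Dual feasibility (all lambda_i >= 0): FAILS
Complementary slackness (lambda_i * g_i(x) = 0 for all i): OK

Verdict: the first failing condition is dual_feasibility -> dual.

dual


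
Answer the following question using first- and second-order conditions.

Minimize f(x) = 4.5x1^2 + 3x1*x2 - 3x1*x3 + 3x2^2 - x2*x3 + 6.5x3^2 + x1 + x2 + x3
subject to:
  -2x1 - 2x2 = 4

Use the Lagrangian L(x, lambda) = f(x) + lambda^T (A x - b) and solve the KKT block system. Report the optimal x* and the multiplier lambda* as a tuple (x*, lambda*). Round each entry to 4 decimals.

Form the Lagrangian:
  L(x, lambda) = (1/2) x^T Q x + c^T x + lambda^T (A x - b)
Stationarity (grad_x L = 0): Q x + c + A^T lambda = 0.
Primal feasibility: A x = b.

This gives the KKT block system:
  [ Q   A^T ] [ x     ]   [-c ]
  [ A    0  ] [ lambda ] = [ b ]

Solving the linear system:
  x*      = (-0.7434, -1.2566, -0.3451)
  lambda* = (-4.2124)
  f(x*)   = 7.2522

x* = (-0.7434, -1.2566, -0.3451), lambda* = (-4.2124)


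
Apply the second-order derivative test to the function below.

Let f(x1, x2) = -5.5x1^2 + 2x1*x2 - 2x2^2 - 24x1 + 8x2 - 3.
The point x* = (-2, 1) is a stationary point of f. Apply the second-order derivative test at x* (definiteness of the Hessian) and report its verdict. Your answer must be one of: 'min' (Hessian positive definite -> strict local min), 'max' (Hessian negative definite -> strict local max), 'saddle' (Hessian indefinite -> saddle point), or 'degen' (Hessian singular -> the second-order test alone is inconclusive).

Compute the Hessian H = grad^2 f:
  H = [[-11, 2], [2, -4]]
Verify stationarity: grad f(x*) = H x* + g = (0, 0).
Eigenvalues of H: -11.5311, -3.4689.
Both eigenvalues < 0, so H is negative definite -> x* is a strict local max.

max


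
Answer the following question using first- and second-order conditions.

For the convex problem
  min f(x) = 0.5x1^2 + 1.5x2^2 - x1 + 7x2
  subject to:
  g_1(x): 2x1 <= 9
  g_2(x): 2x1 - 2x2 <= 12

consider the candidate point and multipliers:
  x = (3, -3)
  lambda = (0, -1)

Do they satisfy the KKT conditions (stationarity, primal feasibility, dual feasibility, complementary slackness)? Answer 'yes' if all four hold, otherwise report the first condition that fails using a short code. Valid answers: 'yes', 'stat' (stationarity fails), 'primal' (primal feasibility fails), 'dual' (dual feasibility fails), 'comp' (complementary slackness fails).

Gradient of f: grad f(x) = Q x + c = (2, -2)
Constraint values g_i(x) = a_i^T x - b_i:
  g_1((3, -3)) = -3
  g_2((3, -3)) = 0
Stationarity residual: grad f(x) + sum_i lambda_i a_i = (0, 0)
  -> stationarity OK
Primal feasibility (all g_i <= 0): OK
Dual feasibility (all lambda_i >= 0): FAILS
Complementary slackness (lambda_i * g_i(x) = 0 for all i): OK

Verdict: the first failing condition is dual_feasibility -> dual.

dual


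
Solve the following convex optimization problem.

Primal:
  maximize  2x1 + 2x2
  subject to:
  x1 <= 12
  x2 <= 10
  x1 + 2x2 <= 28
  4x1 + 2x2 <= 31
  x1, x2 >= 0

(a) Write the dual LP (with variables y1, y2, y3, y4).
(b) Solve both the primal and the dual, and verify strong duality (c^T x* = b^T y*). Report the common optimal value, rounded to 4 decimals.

The standard primal-dual pair for 'max c^T x s.t. A x <= b, x >= 0' is:
  Dual:  min b^T y  s.t.  A^T y >= c,  y >= 0.

So the dual LP is:
  minimize  12y1 + 10y2 + 28y3 + 31y4
  subject to:
    y1 + y3 + 4y4 >= 2
    y2 + 2y3 + 2y4 >= 2
    y1, y2, y3, y4 >= 0

Solving the primal: x* = (2.75, 10).
  primal value c^T x* = 25.5.
Solving the dual: y* = (0, 1, 0, 0.5).
  dual value b^T y* = 25.5.
Strong duality: c^T x* = b^T y*. Confirmed.

25.5


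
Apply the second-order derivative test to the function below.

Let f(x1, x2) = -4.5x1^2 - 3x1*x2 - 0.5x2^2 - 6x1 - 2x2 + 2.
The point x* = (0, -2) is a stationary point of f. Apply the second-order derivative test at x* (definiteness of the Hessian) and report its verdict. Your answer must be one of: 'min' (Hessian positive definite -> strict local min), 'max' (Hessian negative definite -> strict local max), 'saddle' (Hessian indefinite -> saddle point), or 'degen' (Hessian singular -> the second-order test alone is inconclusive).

Compute the Hessian H = grad^2 f:
  H = [[-9, -3], [-3, -1]]
Verify stationarity: grad f(x*) = H x* + g = (0, 0).
Eigenvalues of H: -10, 0.
H has a zero eigenvalue (singular; negative semidefinite but not definite), so H is neither positive definite, negative definite, nor indefinite. The second-order test alone is inconclusive -> degen.
(Indeed, f is constant along the null direction of H through x*, so x* is not a strict local extremum.)

degen


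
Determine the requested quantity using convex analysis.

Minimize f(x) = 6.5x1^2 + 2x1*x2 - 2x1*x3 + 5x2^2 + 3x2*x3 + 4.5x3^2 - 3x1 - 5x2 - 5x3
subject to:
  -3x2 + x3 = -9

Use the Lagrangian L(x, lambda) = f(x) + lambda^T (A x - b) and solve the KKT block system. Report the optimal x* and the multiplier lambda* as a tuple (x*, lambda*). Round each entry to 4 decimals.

Form the Lagrangian:
  L(x, lambda) = (1/2) x^T Q x + c^T x + lambda^T (A x - b)
Stationarity (grad_x L = 0): Q x + c + A^T lambda = 0.
Primal feasibility: A x = b.

This gives the KKT block system:
  [ Q   A^T ] [ x     ]   [-c ]
  [ A    0  ] [ lambda ] = [ b ]

Solving the linear system:
  x*      = (-0.339, 2.6481, -1.0557)
  lambda* = (5.8787)
  f(x*)   = 22.9814

x* = (-0.339, 2.6481, -1.0557), lambda* = (5.8787)


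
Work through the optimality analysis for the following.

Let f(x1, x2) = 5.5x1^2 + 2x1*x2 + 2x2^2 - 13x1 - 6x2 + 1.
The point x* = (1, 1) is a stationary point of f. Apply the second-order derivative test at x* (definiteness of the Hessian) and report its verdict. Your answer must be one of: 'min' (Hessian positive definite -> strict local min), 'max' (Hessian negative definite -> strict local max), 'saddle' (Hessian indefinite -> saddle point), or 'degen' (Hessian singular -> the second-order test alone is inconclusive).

Compute the Hessian H = grad^2 f:
  H = [[11, 2], [2, 4]]
Verify stationarity: grad f(x*) = H x* + g = (0, 0).
Eigenvalues of H: 3.4689, 11.5311.
Both eigenvalues > 0, so H is positive definite -> x* is a strict local min.

min


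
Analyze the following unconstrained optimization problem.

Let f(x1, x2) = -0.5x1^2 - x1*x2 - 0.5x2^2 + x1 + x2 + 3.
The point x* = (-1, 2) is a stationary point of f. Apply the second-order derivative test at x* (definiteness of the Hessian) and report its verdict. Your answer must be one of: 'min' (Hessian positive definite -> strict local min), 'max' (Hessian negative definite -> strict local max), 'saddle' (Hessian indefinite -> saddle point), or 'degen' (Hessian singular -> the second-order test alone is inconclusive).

Compute the Hessian H = grad^2 f:
  H = [[-1, -1], [-1, -1]]
Verify stationarity: grad f(x*) = H x* + g = (0, 0).
Eigenvalues of H: -2, 0.
H has a zero eigenvalue (singular; negative semidefinite but not definite), so H is neither positive definite, negative definite, nor indefinite. The second-order test alone is inconclusive -> degen.
(Indeed, f is constant along the null direction of H through x*, so x* is not a strict local extremum.)

degen


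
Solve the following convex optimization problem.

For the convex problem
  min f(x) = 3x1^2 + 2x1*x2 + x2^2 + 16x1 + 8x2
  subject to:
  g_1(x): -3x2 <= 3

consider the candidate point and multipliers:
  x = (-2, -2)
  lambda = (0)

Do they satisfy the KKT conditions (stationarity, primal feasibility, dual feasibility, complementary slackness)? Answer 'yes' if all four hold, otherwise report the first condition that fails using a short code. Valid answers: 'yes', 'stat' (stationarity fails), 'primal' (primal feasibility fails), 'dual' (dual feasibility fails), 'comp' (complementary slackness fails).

Gradient of f: grad f(x) = Q x + c = (0, 0)
Constraint values g_i(x) = a_i^T x - b_i:
  g_1((-2, -2)) = 3
Stationarity residual: grad f(x) + sum_i lambda_i a_i = (0, 0)
  -> stationarity OK
Primal feasibility (all g_i <= 0): FAILS
Dual feasibility (all lambda_i >= 0): OK
Complementary slackness (lambda_i * g_i(x) = 0 for all i): OK

Verdict: the first failing condition is primal_feasibility -> primal.

primal


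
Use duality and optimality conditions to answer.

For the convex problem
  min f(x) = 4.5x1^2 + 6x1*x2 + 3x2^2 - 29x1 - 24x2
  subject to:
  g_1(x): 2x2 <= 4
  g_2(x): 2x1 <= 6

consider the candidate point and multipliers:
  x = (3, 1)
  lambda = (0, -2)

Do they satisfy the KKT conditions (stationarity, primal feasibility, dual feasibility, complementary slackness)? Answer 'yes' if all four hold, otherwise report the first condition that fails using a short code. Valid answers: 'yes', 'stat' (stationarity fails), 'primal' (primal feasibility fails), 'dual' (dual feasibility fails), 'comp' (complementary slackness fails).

Gradient of f: grad f(x) = Q x + c = (4, 0)
Constraint values g_i(x) = a_i^T x - b_i:
  g_1((3, 1)) = -2
  g_2((3, 1)) = 0
Stationarity residual: grad f(x) + sum_i lambda_i a_i = (0, 0)
  -> stationarity OK
Primal feasibility (all g_i <= 0): OK
Dual feasibility (all lambda_i >= 0): FAILS
Complementary slackness (lambda_i * g_i(x) = 0 for all i): OK

Verdict: the first failing condition is dual_feasibility -> dual.

dual


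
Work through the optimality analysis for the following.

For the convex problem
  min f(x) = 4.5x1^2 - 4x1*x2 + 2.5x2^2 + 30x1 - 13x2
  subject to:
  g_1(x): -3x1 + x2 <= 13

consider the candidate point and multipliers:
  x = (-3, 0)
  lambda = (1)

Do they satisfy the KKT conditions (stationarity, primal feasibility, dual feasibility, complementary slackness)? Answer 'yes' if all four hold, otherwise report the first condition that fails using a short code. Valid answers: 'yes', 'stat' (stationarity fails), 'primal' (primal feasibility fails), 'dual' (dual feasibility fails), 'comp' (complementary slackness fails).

Gradient of f: grad f(x) = Q x + c = (3, -1)
Constraint values g_i(x) = a_i^T x - b_i:
  g_1((-3, 0)) = -4
Stationarity residual: grad f(x) + sum_i lambda_i a_i = (0, 0)
  -> stationarity OK
Primal feasibility (all g_i <= 0): OK
Dual feasibility (all lambda_i >= 0): OK
Complementary slackness (lambda_i * g_i(x) = 0 for all i): FAILS

Verdict: the first failing condition is complementary_slackness -> comp.

comp


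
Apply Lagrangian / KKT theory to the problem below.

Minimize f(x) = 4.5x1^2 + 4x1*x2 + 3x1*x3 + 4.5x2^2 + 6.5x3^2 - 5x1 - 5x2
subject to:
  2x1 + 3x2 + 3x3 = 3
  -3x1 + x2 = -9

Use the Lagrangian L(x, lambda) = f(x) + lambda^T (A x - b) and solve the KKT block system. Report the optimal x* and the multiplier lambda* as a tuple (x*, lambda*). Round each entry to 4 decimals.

Form the Lagrangian:
  L(x, lambda) = (1/2) x^T Q x + c^T x + lambda^T (A x - b)
Stationarity (grad_x L = 0): Q x + c + A^T lambda = 0.
Primal feasibility: A x = b.

This gives the KKT block system:
  [ Q   A^T ] [ x     ]   [-c ]
  [ A    0  ] [ lambda ] = [ b ]

Solving the linear system:
  x*      = (2.7951, -0.6147, -0.2486)
  lambda* = (-1.7176, 4.5052)
  f(x*)   = 17.399

x* = (2.7951, -0.6147, -0.2486), lambda* = (-1.7176, 4.5052)


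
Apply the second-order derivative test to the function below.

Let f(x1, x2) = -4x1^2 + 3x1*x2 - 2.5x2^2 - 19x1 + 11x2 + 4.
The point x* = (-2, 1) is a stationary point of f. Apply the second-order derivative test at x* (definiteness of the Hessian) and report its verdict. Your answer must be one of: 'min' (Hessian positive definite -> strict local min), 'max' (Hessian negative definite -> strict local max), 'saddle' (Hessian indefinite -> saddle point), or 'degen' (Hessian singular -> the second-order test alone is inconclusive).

Compute the Hessian H = grad^2 f:
  H = [[-8, 3], [3, -5]]
Verify stationarity: grad f(x*) = H x* + g = (0, 0).
Eigenvalues of H: -9.8541, -3.1459.
Both eigenvalues < 0, so H is negative definite -> x* is a strict local max.

max


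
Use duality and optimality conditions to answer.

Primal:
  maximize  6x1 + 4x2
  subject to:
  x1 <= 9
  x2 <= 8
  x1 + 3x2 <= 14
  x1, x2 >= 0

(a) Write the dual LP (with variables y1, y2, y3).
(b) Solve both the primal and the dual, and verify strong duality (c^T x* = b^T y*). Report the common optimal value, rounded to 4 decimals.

The standard primal-dual pair for 'max c^T x s.t. A x <= b, x >= 0' is:
  Dual:  min b^T y  s.t.  A^T y >= c,  y >= 0.

So the dual LP is:
  minimize  9y1 + 8y2 + 14y3
  subject to:
    y1 + y3 >= 6
    y2 + 3y3 >= 4
    y1, y2, y3 >= 0

Solving the primal: x* = (9, 1.6667).
  primal value c^T x* = 60.6667.
Solving the dual: y* = (4.6667, 0, 1.3333).
  dual value b^T y* = 60.6667.
Strong duality: c^T x* = b^T y*. Confirmed.

60.6667


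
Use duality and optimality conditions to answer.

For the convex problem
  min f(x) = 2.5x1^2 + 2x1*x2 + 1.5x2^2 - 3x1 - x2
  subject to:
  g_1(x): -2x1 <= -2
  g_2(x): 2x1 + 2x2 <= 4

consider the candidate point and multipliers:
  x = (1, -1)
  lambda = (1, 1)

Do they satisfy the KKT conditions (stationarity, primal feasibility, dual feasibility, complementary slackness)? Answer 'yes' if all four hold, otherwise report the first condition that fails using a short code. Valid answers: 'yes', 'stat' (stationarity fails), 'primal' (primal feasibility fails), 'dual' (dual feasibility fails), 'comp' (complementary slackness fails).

Gradient of f: grad f(x) = Q x + c = (0, -2)
Constraint values g_i(x) = a_i^T x - b_i:
  g_1((1, -1)) = 0
  g_2((1, -1)) = -4
Stationarity residual: grad f(x) + sum_i lambda_i a_i = (0, 0)
  -> stationarity OK
Primal feasibility (all g_i <= 0): OK
Dual feasibility (all lambda_i >= 0): OK
Complementary slackness (lambda_i * g_i(x) = 0 for all i): FAILS

Verdict: the first failing condition is complementary_slackness -> comp.

comp


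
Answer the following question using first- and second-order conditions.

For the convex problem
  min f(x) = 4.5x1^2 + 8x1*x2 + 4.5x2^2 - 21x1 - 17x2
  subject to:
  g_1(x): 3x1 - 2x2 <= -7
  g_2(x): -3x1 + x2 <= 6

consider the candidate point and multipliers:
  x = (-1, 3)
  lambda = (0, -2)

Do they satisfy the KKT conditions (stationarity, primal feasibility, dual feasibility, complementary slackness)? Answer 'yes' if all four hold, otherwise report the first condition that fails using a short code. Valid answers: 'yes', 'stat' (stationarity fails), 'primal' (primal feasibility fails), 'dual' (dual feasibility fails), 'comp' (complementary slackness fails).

Gradient of f: grad f(x) = Q x + c = (-6, 2)
Constraint values g_i(x) = a_i^T x - b_i:
  g_1((-1, 3)) = -2
  g_2((-1, 3)) = 0
Stationarity residual: grad f(x) + sum_i lambda_i a_i = (0, 0)
  -> stationarity OK
Primal feasibility (all g_i <= 0): OK
Dual feasibility (all lambda_i >= 0): FAILS
Complementary slackness (lambda_i * g_i(x) = 0 for all i): OK

Verdict: the first failing condition is dual_feasibility -> dual.

dual


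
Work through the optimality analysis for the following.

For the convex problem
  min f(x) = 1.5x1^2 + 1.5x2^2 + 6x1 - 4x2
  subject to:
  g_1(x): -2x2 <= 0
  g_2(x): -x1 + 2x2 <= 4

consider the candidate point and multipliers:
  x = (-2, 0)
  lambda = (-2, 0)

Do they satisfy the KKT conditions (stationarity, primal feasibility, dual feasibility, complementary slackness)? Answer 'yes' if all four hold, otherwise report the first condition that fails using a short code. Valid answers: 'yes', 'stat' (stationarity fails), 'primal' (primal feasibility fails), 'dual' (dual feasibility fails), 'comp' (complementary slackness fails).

Gradient of f: grad f(x) = Q x + c = (0, -4)
Constraint values g_i(x) = a_i^T x - b_i:
  g_1((-2, 0)) = 0
  g_2((-2, 0)) = -2
Stationarity residual: grad f(x) + sum_i lambda_i a_i = (0, 0)
  -> stationarity OK
Primal feasibility (all g_i <= 0): OK
Dual feasibility (all lambda_i >= 0): FAILS
Complementary slackness (lambda_i * g_i(x) = 0 for all i): OK

Verdict: the first failing condition is dual_feasibility -> dual.

dual


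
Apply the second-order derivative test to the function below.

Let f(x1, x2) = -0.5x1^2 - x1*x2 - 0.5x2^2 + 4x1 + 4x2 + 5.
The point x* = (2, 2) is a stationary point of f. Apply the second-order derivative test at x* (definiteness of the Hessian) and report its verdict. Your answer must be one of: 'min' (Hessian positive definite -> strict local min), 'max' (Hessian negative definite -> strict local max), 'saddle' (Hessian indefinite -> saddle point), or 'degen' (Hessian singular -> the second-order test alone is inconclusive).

Compute the Hessian H = grad^2 f:
  H = [[-1, -1], [-1, -1]]
Verify stationarity: grad f(x*) = H x* + g = (0, 0).
Eigenvalues of H: -2, 0.
H has a zero eigenvalue (singular; negative semidefinite but not definite), so H is neither positive definite, negative definite, nor indefinite. The second-order test alone is inconclusive -> degen.
(Indeed, f is constant along the null direction of H through x*, so x* is not a strict local extremum.)

degen
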